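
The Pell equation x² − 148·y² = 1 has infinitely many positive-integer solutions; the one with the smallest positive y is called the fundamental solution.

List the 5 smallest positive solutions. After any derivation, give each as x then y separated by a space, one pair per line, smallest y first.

d=148: √d = [12; 6,24] (ℓ=2, even), read p_1/q_1
step 0: (12, 1)  from 12·(1,0) + (0,1)
step 1: (73, 6)  from 6·(12,1) + (1,0)
→ (73, 6).  Check: 73²=5329, 148·6²=5328, difference 1.
n=2: (73,6)∘(73,6) = (73·73+148·6·6, 73·6+6·73) = (10657,876)
n=3: (10657,876)∘(73,6) = (73·10657+148·6·876, 73·876+6·10657) = (1555849,127890)
n=4: (1555849,127890)∘(73,6) = (73·1555849+148·6·127890, 73·127890+6·1555849) = (227143297,18671064)
n=5: (227143297,18671064)∘(73,6) = (73·227143297+148·6·18671064, 73·18671064+6·227143297) = (33161365513,2725847454)

73 6
10657 876
1555849 127890
227143297 18671064
33161365513 2725847454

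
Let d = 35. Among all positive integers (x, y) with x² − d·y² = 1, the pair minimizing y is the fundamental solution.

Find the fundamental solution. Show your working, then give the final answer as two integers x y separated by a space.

6 1

[5; 1,10] for √35; ℓ=2 ⇒ convergent index 1
i=0: a=5 ⇒ p=5, q=1
i=1: a=1 ⇒ p=6, q=1
→ (6, 1).  Check: 6²=36, 35·1²=35, difference 1.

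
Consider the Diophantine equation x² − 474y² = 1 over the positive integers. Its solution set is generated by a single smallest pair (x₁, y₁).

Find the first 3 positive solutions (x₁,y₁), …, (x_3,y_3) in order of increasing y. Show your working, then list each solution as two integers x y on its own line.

193549 8890
74922430801 3441301220
29002323118011949 1332120819650670

√474 → a₀=21, period (1,3,2,1,1,…,3,1,42); ℓ=14 even so k=13
k=0  a_k=21  p_k/q_k = 21/1
k=1  a_k=1  p_k/q_k = 22/1
k=2  a_k=3  p_k/q_k = 87/4
k=3  a_k=2  p_k/q_k = 196/9
…
k=6  a_k=1  p_k/q_k = 762/35
k=7  a_k=6  p_k/q_k = 5051/232
k=8  a_k=1  p_k/q_k = 5813/267
k=9  a_k=1  p_k/q_k = 10864/499
k=10  a_k=1  p_k/q_k = 16677/766
k=11  a_k=2  p_k/q_k = 44218/2031
k=12  a_k=3  p_k/q_k = 149331/6859
k=13  a_k=1  p_k/q_k = 193549/8890
(x₁, y₁) = (193549, 8890);  193549² − 474·8890² = 1 ✓
(193549+8890√474)^2 = 74922430801 + 3441301220√474
(193549+8890√474)^3 = 29002323118011949 + 1332120819650670√474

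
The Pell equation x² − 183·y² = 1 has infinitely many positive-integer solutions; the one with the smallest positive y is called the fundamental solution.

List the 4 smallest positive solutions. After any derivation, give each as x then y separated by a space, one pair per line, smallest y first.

487 36
474337 35064
462003751 34152300
449991179137 33264305136

[13; 1,1,8,1,1,26] for √183; ℓ=6 ⇒ convergent index 5
i=0: a=13 ⇒ p=13, q=1
…
i=2: a=1 ⇒ p=27, q=2
i=3: a=8 ⇒ p=230, q=17
i=4: a=1 ⇒ p=257, q=19
i=5: a=1 ⇒ p=487, q=36
(x₁, y₁) = (487, 36);  487² − 183·36² = 1 ✓
(487+36√183)^2 = 474337 + 35064√183
(487+36√183)^3 = 462003751 + 34152300√183
(487+36√183)^4 = 449991179137 + 33264305136√183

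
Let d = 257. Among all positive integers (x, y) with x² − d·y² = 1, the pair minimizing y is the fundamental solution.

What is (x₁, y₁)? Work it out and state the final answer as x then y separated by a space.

513 32

d=257: √d = [16; 32] (ℓ=1, odd), read p_1/q_1
k=0  a_k=16  p_k/q_k = 16/1
k=1  a_k=32  p_k/q_k = 513/32
fundamental: x₁=513, y₁=32  (since 263169 − 257·1024 = 1)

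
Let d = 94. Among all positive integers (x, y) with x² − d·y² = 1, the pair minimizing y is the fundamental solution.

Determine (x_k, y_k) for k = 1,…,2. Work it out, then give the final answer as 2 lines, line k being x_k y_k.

√94 = [9; 1,2,3,1,1,…,2,1,18, …], period ℓ=16 (even) → k=15
a_0=9:  p_0=9·1+0=9,  q_0=9·0+1=1
…
a_3=3:  p_3=3·29+10=97,  q_3=3·3+1=10
a_4=1:  p_4=1·97+29=126,  q_4=1·10+3=13
a_5=1:  p_5=1·126+97=223,  q_5=1·13+10=23
…
a_7=1:  p_7=1·1241+223=1464,  q_7=1·128+23=151
…
a_10=5:  p_10=5·14417+12953=85038,  q_10=5·1487+1336=8771
a_11=1:  p_11=1·85038+14417=99455,  q_11=1·8771+1487=10258
a_12=1:  p_12=1·99455+85038=184493,  q_12=1·10258+8771=19029
…
a_14=2:  p_14=2·652934+184493=1490361,  q_14=2·67345+19029=153719
a_15=1:  p_15=1·1490361+652934=2143295,  q_15=1·153719+67345=221064
→ (2143295, 221064).  Check: 2143295²=4593713457025, 94·221064²=4593713457024, difference 1.
(x_2, y_2) = (2143295·2143295 + 94·221064·221064, 2143295·221064 + 221064·2143295) = (9187426914049, 947610731760)

2143295 221064
9187426914049 947610731760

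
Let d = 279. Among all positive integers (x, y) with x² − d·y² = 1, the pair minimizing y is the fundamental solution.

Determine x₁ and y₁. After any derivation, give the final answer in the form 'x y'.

[16; 1,2,2,1,2,2,1,32] for √279; ℓ=8 ⇒ convergent index 7
i=0: a=16 ⇒ p=16, q=1
…
i=3: a=2 ⇒ p=117, q=7
…
i=6: a=2 ⇒ p=1069, q=64
i=7: a=1 ⇒ p=1520, q=91
→ (1520, 91).  Check: 1520²=2310400, 279·91²=2310399, difference 1.

1520 91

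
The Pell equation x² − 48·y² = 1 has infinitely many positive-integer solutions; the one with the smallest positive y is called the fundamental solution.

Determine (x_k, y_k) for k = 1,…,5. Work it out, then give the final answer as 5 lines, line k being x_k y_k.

[6; 1,12] for √48; ℓ=2 ⇒ convergent index 1
a_0=6:  p_0=6·1+0=6,  q_0=6·0+1=1
a_1=1:  p_1=1·6+1=7,  q_1=1·1+0=1
(x₁, y₁) = (7, 1);  7² − 48·1² = 1 ✓
(x_2, y_2) = (7·7 + 48·1·1, 7·1 + 1·7) = (97, 14)
(x_3, y_3) = (7·97 + 48·1·14, 7·14 + 1·97) = (1351, 195)
(x_4, y_4) = (7·1351 + 48·1·195, 7·195 + 1·1351) = (18817, 2716)
(x_5, y_5) = (7·18817 + 48·1·2716, 7·2716 + 1·18817) = (262087, 37829)

7 1
97 14
1351 195
18817 2716
262087 37829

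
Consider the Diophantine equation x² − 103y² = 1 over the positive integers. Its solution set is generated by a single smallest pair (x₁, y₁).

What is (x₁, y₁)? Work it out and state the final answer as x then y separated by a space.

227528 22419

√103 → a₀=10, period (6,1,2,1,1,9,1,1,2,1,6,20); ℓ=12 even so k=11
a_0=10:  p_0=10·1+0=10,  q_0=10·0+1=1
a_1=6:  p_1=6·10+1=61,  q_1=6·1+0=6
…
a_5=1:  p_5=1·274+203=477,  q_5=1·27+20=47
a_6=9:  p_6=9·477+274=4567,  q_6=9·47+27=450
a_7=1:  p_7=1·4567+477=5044,  q_7=1·450+47=497
a_8=1:  p_8=1·5044+4567=9611,  q_8=1·497+450=947
a_9=2:  p_9=2·9611+5044=24266,  q_9=2·947+497=2391
a_10=1:  p_10=1·24266+9611=33877,  q_10=1·2391+947=3338
a_11=6:  p_11=6·33877+24266=227528,  q_11=6·3338+2391=22419
→ (227528, 22419).  Check: 227528²=51768990784, 103·22419²=51768990783, difference 1.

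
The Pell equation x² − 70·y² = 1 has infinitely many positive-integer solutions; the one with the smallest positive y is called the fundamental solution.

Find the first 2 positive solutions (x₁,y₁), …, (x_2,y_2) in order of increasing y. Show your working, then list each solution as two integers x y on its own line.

251 30
126001 15060

d=70: √d = [8; 2,1,2,1,2,16] (ℓ=6, even), read p_5/q_5
a_0=8:  p_0=8·1+0=8,  q_0=8·0+1=1
…
a_4=1:  p_4=1·67+25=92,  q_4=1·8+3=11
a_5=2:  p_5=2·92+67=251,  q_5=2·11+8=30
(x₁, y₁) = (251, 30);  251² − 70·30² = 1 ✓
k=2:  x_2 = 251·251+70·30·30 = 126001,  y_2 = 251·30+30·251 = 15060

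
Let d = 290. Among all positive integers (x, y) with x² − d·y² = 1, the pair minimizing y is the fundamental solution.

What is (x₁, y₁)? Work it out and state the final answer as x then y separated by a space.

579 34

d=290: √d = [17; 34] (ℓ=1, odd), read p_1/q_1
step 0: (17, 1)  from 17·(1,0) + (0,1)
step 1: (579, 34)  from 34·(17,1) + (1,0)
fundamental: x₁=579, y₁=34  (since 335241 − 290·1156 = 1)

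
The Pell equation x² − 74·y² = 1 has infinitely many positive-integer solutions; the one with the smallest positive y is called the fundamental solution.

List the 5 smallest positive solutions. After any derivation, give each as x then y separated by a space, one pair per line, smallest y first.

3699 430
27365201 3181140
202447753299 23534073290
1497708451540801 174105071018280
11080046922051092499 1288029291859162150

√74 = [8; 1,1,1,1,16, …], period ℓ=5 (odd) → k=9
k=0  a_k=8  p_k/q_k = 8/1
…
k=3  a_k=1  p_k/q_k = 26/3
…
k=6  a_k=1  p_k/q_k = 757/88
k=7  a_k=1  p_k/q_k = 1471/171
k=8  a_k=1  p_k/q_k = 2228/259
k=9  a_k=1  p_k/q_k = 3699/430
(x₁, y₁) = (3699, 430);  3699² − 74·430² = 1 ✓
n=2: (3699,430)∘(3699,430) = (3699·3699+74·430·430, 3699·430+430·3699) = (27365201,3181140)
n=3: (27365201,3181140)∘(3699,430) = (3699·27365201+74·430·3181140, 3699·3181140+430·27365201) = (202447753299,23534073290)
n=4: (202447753299,23534073290)∘(3699,430) = (3699·202447753299+74·430·23534073290, 3699·23534073290+430·202447753299) = (1497708451540801,174105071018280)
n=5: (1497708451540801,174105071018280)∘(3699,430) = (3699·1497708451540801+74·430·174105071018280, 3699·174105071018280+430·1497708451540801) = (11080046922051092499,1288029291859162150)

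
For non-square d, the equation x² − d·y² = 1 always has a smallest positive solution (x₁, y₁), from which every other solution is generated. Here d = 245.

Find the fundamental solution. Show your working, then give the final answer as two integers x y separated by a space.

√245 = [15; 1,1,1,7,6,7,1,1,1,30, …], period ℓ=10 (even) → k=9
step 0: (15, 1)  from 15·(1,0) + (0,1)
step 1: (16, 1)  from 1·(15,1) + (1,0)
…
step 3: (47, 3)  from 1·(31,2) + (16,1)
…
step 7: (18016, 1151)  from 1·(15809,1010) + (2207,141)
step 8: (33825, 2161)  from 1·(18016,1151) + (15809,1010)
step 9: (51841, 3312)  from 1·(33825,2161) + (18016,1151)
(x₁, y₁) = (51841, 3312);  51841² − 245·3312² = 1 ✓

51841 3312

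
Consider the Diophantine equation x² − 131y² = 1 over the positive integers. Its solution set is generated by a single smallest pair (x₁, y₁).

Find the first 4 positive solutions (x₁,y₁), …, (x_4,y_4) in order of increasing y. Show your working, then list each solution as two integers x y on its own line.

√131 → a₀=11, period (2,4,11,4,2,22); ℓ=6 even so k=5
i=0: a=11 ⇒ p=11, q=1
i=1: a=2 ⇒ p=23, q=2
i=2: a=4 ⇒ p=103, q=9
…
i=4: a=4 ⇒ p=4727, q=413
i=5: a=2 ⇒ p=10610, q=927
fundamental: x₁=10610, y₁=927  (since 112572100 − 131·859329 = 1)
n=2: (10610,927)∘(10610,927) = (10610·10610+131·927·927, 10610·927+927·10610) = (225144199,19670940)
n=3: (225144199,19670940)∘(10610,927) = (10610·225144199+131·927·19670940, 10610·19670940+927·225144199) = (4777559892170,417417345873)
n=4: (4777559892170,417417345873)∘(10610,927) = (10610·4777559892170+131·927·417417345873, 10610·417417345873+927·4777559892170) = (101379820686703201,8857596059754120)

10610 927
225144199 19670940
4777559892170 417417345873
101379820686703201 8857596059754120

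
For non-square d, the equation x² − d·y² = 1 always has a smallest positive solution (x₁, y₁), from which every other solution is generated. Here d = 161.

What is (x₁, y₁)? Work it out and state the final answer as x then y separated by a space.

11775 928

√161 → a₀=12, period (1,2,4,1,2,1,4,2,1,24); ℓ=10 even so k=9
a_0=12:  p_0=12·1+0=12,  q_0=12·0+1=1
a_1=1:  p_1=1·12+1=13,  q_1=1·1+0=1
…
a_4=1:  p_4=1·165+38=203,  q_4=1·13+3=16
a_5=2:  p_5=2·203+165=571,  q_5=2·16+13=45
a_6=1:  p_6=1·571+203=774,  q_6=1·45+16=61
a_7=4:  p_7=4·774+571=3667,  q_7=4·61+45=289
a_8=2:  p_8=2·3667+774=8108,  q_8=2·289+61=639
a_9=1:  p_9=1·8108+3667=11775,  q_9=1·639+289=928
→ (11775, 928).  Check: 11775²=138650625, 161·928²=138650624, difference 1.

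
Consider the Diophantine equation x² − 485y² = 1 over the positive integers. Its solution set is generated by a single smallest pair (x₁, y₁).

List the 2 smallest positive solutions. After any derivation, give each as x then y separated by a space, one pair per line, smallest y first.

969 44
1877921 85272

√485 → a₀=22, period (44); ℓ=1 odd so k=1
a_0=22:  p_0=22·1+0=22,  q_0=22·0+1=1
a_1=44:  p_1=44·22+1=969,  q_1=44·1+0=44
(x₁, y₁) = (969, 44);  969² − 485·44² = 1 ✓
n=2: (969,44)∘(969,44) = (969·969+485·44·44, 969·44+44·969) = (1877921,85272)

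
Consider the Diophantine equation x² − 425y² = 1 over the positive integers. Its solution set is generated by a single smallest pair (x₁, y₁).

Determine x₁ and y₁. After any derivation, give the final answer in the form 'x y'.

d=425: √d = [20; 1,1,1,1,1,1,40] (ℓ=7, odd), read p_13/q_13
a_0=20:  p_0=20·1+0=20,  q_0=20·0+1=1
a_1=1:  p_1=1·20+1=21,  q_1=1·1+0=1
…
a_5=1:  p_5=1·103+62=165,  q_5=1·5+3=8
a_6=1:  p_6=1·165+103=268,  q_6=1·8+5=13
…
a_10=1:  p_10=1·22038+11153=33191,  q_10=1·1069+541=1610
a_11=1:  p_11=1·33191+22038=55229,  q_11=1·1610+1069=2679
a_12=1:  p_12=1·55229+33191=88420,  q_12=1·2679+1610=4289
a_13=1:  p_13=1·88420+55229=143649,  q_13=1·4289+2679=6968
(x₁, y₁) = (143649, 6968);  143649² − 425·6968² = 1 ✓

143649 6968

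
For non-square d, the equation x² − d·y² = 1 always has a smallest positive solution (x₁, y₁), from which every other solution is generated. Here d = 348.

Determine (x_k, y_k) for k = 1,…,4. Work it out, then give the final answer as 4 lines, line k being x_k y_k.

√348 → a₀=18, period (1,1,1,8,1,1,1,36); ℓ=8 even so k=7
i=0: a=18 ⇒ p=18, q=1
i=1: a=1 ⇒ p=19, q=1
…
i=3: a=1 ⇒ p=56, q=3
…
i=5: a=1 ⇒ p=541, q=29
i=6: a=1 ⇒ p=1026, q=55
i=7: a=1 ⇒ p=1567, q=84
fundamental: x₁=1567, y₁=84  (since 2455489 − 348·7056 = 1)
(x_2, y_2) = (1567·1567 + 348·84·84, 1567·84 + 84·1567) = (4910977, 263256)
(x_3, y_3) = (1567·4910977 + 348·84·263256, 1567·263256 + 84·4910977) = (15391000351, 825044220)
(x_4, y_4) = (1567·15391000351 + 348·84·825044220, 1567·825044220 + 84·15391000351) = (48235390189057, 2585688322224)

1567 84
4910977 263256
15391000351 825044220
48235390189057 2585688322224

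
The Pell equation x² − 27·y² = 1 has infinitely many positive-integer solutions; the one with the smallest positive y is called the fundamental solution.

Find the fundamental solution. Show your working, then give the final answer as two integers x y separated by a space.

26 5

√27 → a₀=5, period (5,10); ℓ=2 even so k=1
k=0  a_k=5  p_k/q_k = 5/1
k=1  a_k=5  p_k/q_k = 26/5
→ (26, 5).  Check: 26²=676, 27·5²=675, difference 1.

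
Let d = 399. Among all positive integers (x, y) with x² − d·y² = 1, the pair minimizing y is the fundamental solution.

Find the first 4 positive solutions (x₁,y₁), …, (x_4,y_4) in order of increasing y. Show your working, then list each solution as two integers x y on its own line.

20 1
799 40
31940 1599
1276801 63920

[19; 1,38] for √399; ℓ=2 ⇒ convergent index 1
k=0  a_k=19  p_k/q_k = 19/1
k=1  a_k=1  p_k/q_k = 20/1
fundamental: x₁=20, y₁=1  (since 400 − 399·1 = 1)
n=2: (20,1)∘(20,1) = (20·20+399·1·1, 20·1+1·20) = (799,40)
n=3: (799,40)∘(20,1) = (20·799+399·1·40, 20·40+1·799) = (31940,1599)
n=4: (31940,1599)∘(20,1) = (20·31940+399·1·1599, 20·1599+1·31940) = (1276801,63920)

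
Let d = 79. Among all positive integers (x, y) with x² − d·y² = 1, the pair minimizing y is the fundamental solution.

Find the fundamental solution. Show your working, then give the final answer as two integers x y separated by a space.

d=79: √d = [8; 1,7,1,16] (ℓ=4, even), read p_3/q_3
step 0: (8, 1)  from 8·(1,0) + (0,1)
step 1: (9, 1)  from 1·(8,1) + (1,0)
step 2: (71, 8)  from 7·(9,1) + (8,1)
step 3: (80, 9)  from 1·(71,8) + (9,1)
(x₁, y₁) = (80, 9);  80² − 79·9² = 1 ✓

80 9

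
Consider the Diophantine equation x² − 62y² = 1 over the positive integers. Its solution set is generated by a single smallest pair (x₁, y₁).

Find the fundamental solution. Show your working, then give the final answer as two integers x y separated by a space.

d=62: √d = [7; 1,6,1,14] (ℓ=4, even), read p_3/q_3
i=0: a=7 ⇒ p=7, q=1
i=1: a=1 ⇒ p=8, q=1
i=2: a=6 ⇒ p=55, q=7
i=3: a=1 ⇒ p=63, q=8
→ (63, 8).  Check: 63²=3969, 62·8²=3968, difference 1.

63 8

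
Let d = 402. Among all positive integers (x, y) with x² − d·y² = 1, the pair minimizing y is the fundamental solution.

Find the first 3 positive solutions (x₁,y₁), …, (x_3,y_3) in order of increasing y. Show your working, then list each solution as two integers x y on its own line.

401 20
321601 16040
257923601 12864060

[20; 20,40] for √402; ℓ=2 ⇒ convergent index 1
k=0  a_k=20  p_k/q_k = 20/1
k=1  a_k=20  p_k/q_k = 401/20
→ (401, 20).  Check: 401²=160801, 402·20²=160800, difference 1.
k=2:  x_2 = 401·401+402·20·20 = 321601,  y_2 = 401·20+20·401 = 16040
k=3:  x_3 = 401·321601+402·20·16040 = 257923601,  y_3 = 401·16040+20·321601 = 12864060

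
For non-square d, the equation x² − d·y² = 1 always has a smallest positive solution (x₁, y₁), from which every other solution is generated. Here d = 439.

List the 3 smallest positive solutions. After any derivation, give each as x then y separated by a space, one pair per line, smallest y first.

[20; 1,19,1,40] for √439; ℓ=4 ⇒ convergent index 3
k=0  a_k=20  p_k/q_k = 20/1
k=1  a_k=1  p_k/q_k = 21/1
k=2  a_k=19  p_k/q_k = 419/20
k=3  a_k=1  p_k/q_k = 440/21
fundamental: x₁=440, y₁=21  (since 193600 − 439·441 = 1)
k=2:  x_2 = 440·440+439·21·21 = 387199,  y_2 = 440·21+21·440 = 18480
k=3:  x_3 = 440·387199+439·21·18480 = 340734680,  y_3 = 440·18480+21·387199 = 16262379

440 21
387199 18480
340734680 16262379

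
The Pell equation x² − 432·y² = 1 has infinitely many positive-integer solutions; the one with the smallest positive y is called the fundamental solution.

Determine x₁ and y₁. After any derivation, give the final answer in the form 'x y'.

d=432: √d = [20; 1,3,1,1,1,3,1,40] (ℓ=8, even), read p_7/q_7
k=0  a_k=20  p_k/q_k = 20/1
k=1  a_k=1  p_k/q_k = 21/1
…
k=3  a_k=1  p_k/q_k = 104/5
k=4  a_k=1  p_k/q_k = 187/9
…
k=6  a_k=3  p_k/q_k = 1060/51
k=7  a_k=1  p_k/q_k = 1351/65
fundamental: x₁=1351, y₁=65  (since 1825201 − 432·4225 = 1)

1351 65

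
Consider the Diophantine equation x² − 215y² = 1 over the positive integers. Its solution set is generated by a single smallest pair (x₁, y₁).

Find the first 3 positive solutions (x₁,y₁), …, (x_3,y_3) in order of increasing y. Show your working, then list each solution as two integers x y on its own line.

44 3
3871 264
340604 23229

d=215: √d = [14; 1,1,1,28] (ℓ=4, even), read p_3/q_3
step 0: (14, 1)  from 14·(1,0) + (0,1)
step 1: (15, 1)  from 1·(14,1) + (1,0)
step 2: (29, 2)  from 1·(15,1) + (14,1)
step 3: (44, 3)  from 1·(29,2) + (15,1)
→ (44, 3).  Check: 44²=1936, 215·3²=1935, difference 1.
(x_2, y_2) = (44·44 + 215·3·3, 44·3 + 3·44) = (3871, 264)
(x_3, y_3) = (44·3871 + 215·3·264, 44·264 + 3·3871) = (340604, 23229)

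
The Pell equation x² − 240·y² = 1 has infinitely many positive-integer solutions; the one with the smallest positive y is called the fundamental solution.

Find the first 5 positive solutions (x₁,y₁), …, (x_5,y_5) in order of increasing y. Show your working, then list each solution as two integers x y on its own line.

√240 → a₀=15, period (2,30); ℓ=2 even so k=1
step 0: (15, 1)  from 15·(1,0) + (0,1)
step 1: (31, 2)  from 2·(15,1) + (1,0)
(x₁, y₁) = (31, 2);  31² − 240·2² = 1 ✓
k=2:  x_2 = 31·31+240·2·2 = 1921,  y_2 = 31·2+2·31 = 124
k=3:  x_3 = 31·1921+240·2·124 = 119071,  y_3 = 31·124+2·1921 = 7686
k=4:  x_4 = 31·119071+240·2·7686 = 7380481,  y_4 = 31·7686+2·119071 = 476408
k=5:  x_5 = 31·7380481+240·2·476408 = 457470751,  y_5 = 31·476408+2·7380481 = 29529610

31 2
1921 124
119071 7686
7380481 476408
457470751 29529610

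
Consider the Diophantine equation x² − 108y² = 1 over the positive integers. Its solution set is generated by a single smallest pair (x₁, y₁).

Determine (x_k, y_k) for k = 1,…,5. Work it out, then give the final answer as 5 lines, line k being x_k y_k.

1351 130
3650401 351260
9863382151 949104390
26650854921601 2564479710520
72010600134783751 6929223228720650

√108 → a₀=10, period (2,1,1,4,1,1,2,20); ℓ=8 even so k=7
k=0  a_k=10  p_k/q_k = 10/1
…
k=3  a_k=1  p_k/q_k = 52/5
k=4  a_k=4  p_k/q_k = 239/23
k=5  a_k=1  p_k/q_k = 291/28
k=6  a_k=1  p_k/q_k = 530/51
k=7  a_k=2  p_k/q_k = 1351/130
fundamental: x₁=1351, y₁=130  (since 1825201 − 108·16900 = 1)
(1351+130√108)^2 = 3650401 + 351260√108
(1351+130√108)^3 = 9863382151 + 949104390√108
(1351+130√108)^4 = 26650854921601 + 2564479710520√108
(1351+130√108)^5 = 72010600134783751 + 6929223228720650√108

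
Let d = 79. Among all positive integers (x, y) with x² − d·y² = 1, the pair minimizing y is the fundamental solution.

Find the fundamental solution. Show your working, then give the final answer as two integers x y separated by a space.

80 9

√79 = [8; 1,7,1,16, …], period ℓ=4 (even) → k=3
k=0  a_k=8  p_k/q_k = 8/1
k=1  a_k=1  p_k/q_k = 9/1
k=2  a_k=7  p_k/q_k = 71/8
k=3  a_k=1  p_k/q_k = 80/9
→ (80, 9).  Check: 80²=6400, 79·9²=6399, difference 1.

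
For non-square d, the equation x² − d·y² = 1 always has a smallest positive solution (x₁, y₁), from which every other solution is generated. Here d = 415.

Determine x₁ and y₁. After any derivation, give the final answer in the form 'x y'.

18412804 903849

[20; 2,1,2,4,6,…,1,2,40] for √415; ℓ=16 ⇒ convergent index 15
a_0=20:  p_0=20·1+0=20,  q_0=20·0+1=1
a_1=2:  p_1=2·20+1=41,  q_1=2·1+0=2
a_2=1:  p_2=1·41+20=61,  q_2=1·2+1=3
…
a_4=4:  p_4=4·163+61=713,  q_4=4·8+3=35
a_5=6:  p_5=6·713+163=4441,  q_5=6·35+8=218
a_6=1:  p_6=1·4441+713=5154,  q_6=1·218+35=253
…
a_9=1:  p_9=1·33939+9595=43534,  q_9=1·1666+471=2137
…
a_14=1:  p_14=1·4730294+2110961=6841255,  q_14=1·232201+103623=335824
a_15=2:  p_15=2·6841255+4730294=18412804,  q_15=2·335824+232201=903849
→ (18412804, 903849).  Check: 18412804²=339031351142416, 415·903849²=339031351142415, difference 1.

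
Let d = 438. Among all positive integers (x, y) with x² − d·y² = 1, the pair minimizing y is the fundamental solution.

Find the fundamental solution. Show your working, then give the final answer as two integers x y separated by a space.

293 14

[20; 1,12,1,40] for √438; ℓ=4 ⇒ convergent index 3
a_0=20:  p_0=20·1+0=20,  q_0=20·0+1=1
a_1=1:  p_1=1·20+1=21,  q_1=1·1+0=1
a_2=12:  p_2=12·21+20=272,  q_2=12·1+1=13
a_3=1:  p_3=1·272+21=293,  q_3=1·13+1=14
→ (293, 14).  Check: 293²=85849, 438·14²=85848, difference 1.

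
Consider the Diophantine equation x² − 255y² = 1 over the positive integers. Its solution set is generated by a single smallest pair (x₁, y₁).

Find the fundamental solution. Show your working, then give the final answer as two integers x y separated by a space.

√255 = [15; 1,30, …], period ℓ=2 (even) → k=1
step 0: (15, 1)  from 15·(1,0) + (0,1)
step 1: (16, 1)  from 1·(15,1) + (1,0)
fundamental: x₁=16, y₁=1  (since 256 − 255·1 = 1)

16 1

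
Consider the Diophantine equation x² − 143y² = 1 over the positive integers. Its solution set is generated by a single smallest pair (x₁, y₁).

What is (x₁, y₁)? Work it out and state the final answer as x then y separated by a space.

12 1

√143 → a₀=11, period (1,22); ℓ=2 even so k=1
i=0: a=11 ⇒ p=11, q=1
i=1: a=1 ⇒ p=12, q=1
→ (12, 1).  Check: 12²=144, 143·1²=143, difference 1.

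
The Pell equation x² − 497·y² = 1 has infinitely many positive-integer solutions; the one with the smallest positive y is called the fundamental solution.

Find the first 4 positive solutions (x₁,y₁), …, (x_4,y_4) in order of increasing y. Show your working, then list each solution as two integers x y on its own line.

1201887 53912
2889064721537 129592263888
6944658661946678751 311510514535059400
16693389930459326703284737 748800875565868281911712

d=497: √d = [22; 3,2,2,5,6,5,2,2,3,44] (ℓ=10, even), read p_9/q_9
i=0: a=22 ⇒ p=22, q=1
…
i=2: a=2 ⇒ p=156, q=7
…
i=4: a=5 ⇒ p=2051, q=92
i=5: a=6 ⇒ p=12685, q=569
…
i=7: a=2 ⇒ p=143637, q=6443
i=8: a=2 ⇒ p=352750, q=15823
i=9: a=3 ⇒ p=1201887, q=53912
fundamental: x₁=1201887, y₁=53912  (since 1444532360769 − 497·2906503744 = 1)
k=2:  x_2 = 1201887·1201887+497·53912·53912 = 2889064721537,  y_2 = 1201887·53912+53912·1201887 = 129592263888
k=3:  x_3 = 1201887·2889064721537+497·53912·129592263888 = 6944658661946678751,  y_3 = 1201887·129592263888+53912·2889064721537 = 311510514535059400
k=4:  x_4 = 1201887·6944658661946678751+497·53912·311510514535059400 = 16693389930459326703284737,  y_4 = 1201887·311510514535059400+53912·6944658661946678751 = 748800875565868281911712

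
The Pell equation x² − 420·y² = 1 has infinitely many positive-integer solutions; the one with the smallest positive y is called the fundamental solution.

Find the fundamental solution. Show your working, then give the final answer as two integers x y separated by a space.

41 2

√420 = [20; 2,40, …], period ℓ=2 (even) → k=1
i=0: a=20 ⇒ p=20, q=1
i=1: a=2 ⇒ p=41, q=2
fundamental: x₁=41, y₁=2  (since 1681 − 420·4 = 1)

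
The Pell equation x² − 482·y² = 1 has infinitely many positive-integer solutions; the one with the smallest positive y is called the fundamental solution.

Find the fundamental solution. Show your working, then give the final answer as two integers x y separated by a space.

483 22

d=482: √d = [21; 1,20,1,42] (ℓ=4, even), read p_3/q_3
step 0: (21, 1)  from 21·(1,0) + (0,1)
step 1: (22, 1)  from 1·(21,1) + (1,0)
step 2: (461, 21)  from 20·(22,1) + (21,1)
step 3: (483, 22)  from 1·(461,21) + (22,1)
→ (483, 22).  Check: 483²=233289, 482·22²=233288, difference 1.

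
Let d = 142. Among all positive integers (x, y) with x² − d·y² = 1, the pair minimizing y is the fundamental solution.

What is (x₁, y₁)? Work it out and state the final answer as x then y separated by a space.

√142 → a₀=11, period (1,10,1,22); ℓ=4 even so k=3
i=0: a=11 ⇒ p=11, q=1
i=1: a=1 ⇒ p=12, q=1
i=2: a=10 ⇒ p=131, q=11
i=3: a=1 ⇒ p=143, q=12
fundamental: x₁=143, y₁=12  (since 20449 − 142·144 = 1)

143 12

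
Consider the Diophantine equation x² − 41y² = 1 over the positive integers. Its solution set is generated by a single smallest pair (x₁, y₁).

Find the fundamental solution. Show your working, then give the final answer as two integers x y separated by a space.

[6; 2,2,12] for √41; ℓ=3 ⇒ convergent index 5
a_0=6:  p_0=6·1+0=6,  q_0=6·0+1=1
…
a_4=2:  p_4=2·397+32=826,  q_4=2·62+5=129
a_5=2:  p_5=2·826+397=2049,  q_5=2·129+62=320
(x₁, y₁) = (2049, 320);  2049² − 41·320² = 1 ✓

2049 320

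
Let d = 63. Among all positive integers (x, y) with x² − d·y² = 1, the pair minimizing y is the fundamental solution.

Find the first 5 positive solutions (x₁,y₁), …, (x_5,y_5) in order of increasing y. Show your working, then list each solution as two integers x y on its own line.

8 1
127 16
2024 255
32257 4064
514088 64769

√63 = [7; 1,14, …], period ℓ=2 (even) → k=1
i=0: a=7 ⇒ p=7, q=1
i=1: a=1 ⇒ p=8, q=1
(x₁, y₁) = (8, 1);  8² − 63·1² = 1 ✓
(8+1√63)^2 = 127 + 16√63
(8+1√63)^3 = 2024 + 255√63
(8+1√63)^4 = 32257 + 4064√63
(8+1√63)^5 = 514088 + 64769√63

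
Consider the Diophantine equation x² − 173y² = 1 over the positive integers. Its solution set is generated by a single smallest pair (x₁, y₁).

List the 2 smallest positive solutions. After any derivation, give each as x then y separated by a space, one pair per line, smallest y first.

2499849 190060
12498490045601 950242601880

[13; 6,1,1,6,26] for √173; ℓ=5 ⇒ convergent index 9
k=0  a_k=13  p_k/q_k = 13/1
k=1  a_k=6  p_k/q_k = 79/6
…
k=3  a_k=1  p_k/q_k = 171/13
…
k=5  a_k=26  p_k/q_k = 29239/2223
…
k=7  a_k=1  p_k/q_k = 205791/15646
k=8  a_k=1  p_k/q_k = 382343/29069
k=9  a_k=6  p_k/q_k = 2499849/190060
(x₁, y₁) = (2499849, 190060);  2499849² − 173·190060² = 1 ✓
n=2: (2499849,190060)∘(2499849,190060) = (2499849·2499849+173·190060·190060, 2499849·190060+190060·2499849) = (12498490045601,950242601880)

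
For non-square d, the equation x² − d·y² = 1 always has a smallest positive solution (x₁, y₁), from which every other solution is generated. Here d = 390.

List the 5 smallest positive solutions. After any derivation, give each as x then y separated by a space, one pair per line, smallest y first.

79 4
12481 632
1971919 99852
311550721 15775984
49223041999 2492505620

d=390: √d = [19; 1,2,1,38] (ℓ=4, even), read p_3/q_3
k=0  a_k=19  p_k/q_k = 19/1
…
k=2  a_k=2  p_k/q_k = 59/3
k=3  a_k=1  p_k/q_k = 79/4
→ (79, 4).  Check: 79²=6241, 390·4²=6240, difference 1.
(x_2, y_2) = (79·79 + 390·4·4, 79·4 + 4·79) = (12481, 632)
(x_3, y_3) = (79·12481 + 390·4·632, 79·632 + 4·12481) = (1971919, 99852)
(x_4, y_4) = (79·1971919 + 390·4·99852, 79·99852 + 4·1971919) = (311550721, 15775984)
(x_5, y_5) = (79·311550721 + 390·4·15775984, 79·15775984 + 4·311550721) = (49223041999, 2492505620)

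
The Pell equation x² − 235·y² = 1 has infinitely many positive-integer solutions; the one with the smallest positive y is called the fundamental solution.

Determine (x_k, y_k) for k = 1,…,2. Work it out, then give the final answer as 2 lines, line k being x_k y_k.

√235 = [15; 3,30, …], period ℓ=2 (even) → k=1
a_0=15:  p_0=15·1+0=15,  q_0=15·0+1=1
a_1=3:  p_1=3·15+1=46,  q_1=3·1+0=3
→ (46, 3).  Check: 46²=2116, 235·3²=2115, difference 1.
n=2: (46,3)∘(46,3) = (46·46+235·3·3, 46·3+3·46) = (4231,276)

46 3
4231 276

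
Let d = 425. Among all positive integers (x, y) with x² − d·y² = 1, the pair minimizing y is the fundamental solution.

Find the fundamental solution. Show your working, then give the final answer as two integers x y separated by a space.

143649 6968

√425 → a₀=20, period (1,1,1,1,1,1,40); ℓ=7 odd so k=13
step 0: (20, 1)  from 20·(1,0) + (0,1)
…
step 2: (41, 2)  from 1·(21,1) + (20,1)
step 3: (62, 3)  from 1·(41,2) + (21,1)
…
step 5: (165, 8)  from 1·(103,5) + (62,3)
…
step 8: (11153, 541)  from 1·(10885,528) + (268,13)
step 9: (22038, 1069)  from 1·(11153,541) + (10885,528)
…
step 11: (55229, 2679)  from 1·(33191,1610) + (22038,1069)
step 12: (88420, 4289)  from 1·(55229,2679) + (33191,1610)
step 13: (143649, 6968)  from 1·(88420,4289) + (55229,2679)
fundamental: x₁=143649, y₁=6968  (since 20635035201 − 425·48553024 = 1)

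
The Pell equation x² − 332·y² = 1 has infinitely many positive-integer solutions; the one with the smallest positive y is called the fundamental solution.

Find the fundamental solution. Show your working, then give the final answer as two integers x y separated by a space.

13447 738

[18; 4,1,1,8,1,1,4,36] for √332; ℓ=8 ⇒ convergent index 7
step 0: (18, 1)  from 18·(1,0) + (0,1)
…
step 6: (2970, 163)  from 1·(1567,86) + (1403,77)
step 7: (13447, 738)  from 4·(2970,163) + (1567,86)
(x₁, y₁) = (13447, 738);  13447² − 332·738² = 1 ✓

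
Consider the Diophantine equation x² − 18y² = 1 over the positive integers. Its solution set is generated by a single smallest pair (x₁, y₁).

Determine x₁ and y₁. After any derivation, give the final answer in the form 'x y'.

√18 = [4; 4,8, …], period ℓ=2 (even) → k=1
a_0=4:  p_0=4·1+0=4,  q_0=4·0+1=1
a_1=4:  p_1=4·4+1=17,  q_1=4·1+0=4
→ (17, 4).  Check: 17²=289, 18·4²=288, difference 1.

17 4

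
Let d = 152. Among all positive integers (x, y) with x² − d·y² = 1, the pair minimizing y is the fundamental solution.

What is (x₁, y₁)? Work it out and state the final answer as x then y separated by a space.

√152 → a₀=12, period (3,24); ℓ=2 even so k=1
step 0: (12, 1)  from 12·(1,0) + (0,1)
step 1: (37, 3)  from 3·(12,1) + (1,0)
fundamental: x₁=37, y₁=3  (since 1369 − 152·9 = 1)

37 3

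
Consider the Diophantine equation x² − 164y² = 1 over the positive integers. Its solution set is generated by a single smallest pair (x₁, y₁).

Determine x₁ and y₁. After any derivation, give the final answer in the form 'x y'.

2049 160

[12; 1,4,6,4,1,24] for √164; ℓ=6 ⇒ convergent index 5
a_0=12:  p_0=12·1+0=12,  q_0=12·0+1=1
…
a_3=6:  p_3=6·64+13=397,  q_3=6·5+1=31
a_4=4:  p_4=4·397+64=1652,  q_4=4·31+5=129
a_5=1:  p_5=1·1652+397=2049,  q_5=1·129+31=160
→ (2049, 160).  Check: 2049²=4198401, 164·160²=4198400, difference 1.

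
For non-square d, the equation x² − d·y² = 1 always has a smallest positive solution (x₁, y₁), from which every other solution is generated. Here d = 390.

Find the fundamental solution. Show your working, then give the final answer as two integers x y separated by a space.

[19; 1,2,1,38] for √390; ℓ=4 ⇒ convergent index 3
step 0: (19, 1)  from 19·(1,0) + (0,1)
step 1: (20, 1)  from 1·(19,1) + (1,0)
step 2: (59, 3)  from 2·(20,1) + (19,1)
step 3: (79, 4)  from 1·(59,3) + (20,1)
→ (79, 4).  Check: 79²=6241, 390·4²=6240, difference 1.

79 4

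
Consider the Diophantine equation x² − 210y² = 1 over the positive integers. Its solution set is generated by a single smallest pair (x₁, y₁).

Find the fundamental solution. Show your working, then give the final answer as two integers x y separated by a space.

[14; 2,28] for √210; ℓ=2 ⇒ convergent index 1
i=0: a=14 ⇒ p=14, q=1
i=1: a=2 ⇒ p=29, q=2
fundamental: x₁=29, y₁=2  (since 841 − 210·4 = 1)

29 2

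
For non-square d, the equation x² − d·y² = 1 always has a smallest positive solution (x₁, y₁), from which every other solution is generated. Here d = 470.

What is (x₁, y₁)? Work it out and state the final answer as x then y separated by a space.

√470 = [21; 1,2,8,2,1,42, …], period ℓ=6 (even) → k=5
k=0  a_k=21  p_k/q_k = 21/1
k=1  a_k=1  p_k/q_k = 22/1
…
k=3  a_k=8  p_k/q_k = 542/25
k=4  a_k=2  p_k/q_k = 1149/53
k=5  a_k=1  p_k/q_k = 1691/78
fundamental: x₁=1691, y₁=78  (since 2859481 − 470·6084 = 1)

1691 78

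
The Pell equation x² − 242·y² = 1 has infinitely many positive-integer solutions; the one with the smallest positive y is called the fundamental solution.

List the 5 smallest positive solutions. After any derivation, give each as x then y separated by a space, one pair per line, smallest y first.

[15; 1,1,3,1,14,1,3,1,1,30] for √242; ℓ=10 ⇒ convergent index 9
a_0=15:  p_0=15·1+0=15,  q_0=15·0+1=1
…
a_7=3:  p_7=3·2209+2069=8696,  q_7=3·142+133=559
a_8=1:  p_8=1·8696+2209=10905,  q_8=1·559+142=701
a_9=1:  p_9=1·10905+8696=19601,  q_9=1·701+559=1260
(x₁, y₁) = (19601, 1260);  19601² − 242·1260² = 1 ✓
(19601+1260√242)^2 = 768398401 + 49394520√242
(19601+1260√242)^3 = 30122754096401 + 1936363971780√242
(19601+1260√242)^4 = 1180872205318713601 + 75909340372325040√242
(19601+1260√242)^5 = 46292552162781456490001 + 2975797959339522246300√242

19601 1260
768398401 49394520
30122754096401 1936363971780
1180872205318713601 75909340372325040
46292552162781456490001 2975797959339522246300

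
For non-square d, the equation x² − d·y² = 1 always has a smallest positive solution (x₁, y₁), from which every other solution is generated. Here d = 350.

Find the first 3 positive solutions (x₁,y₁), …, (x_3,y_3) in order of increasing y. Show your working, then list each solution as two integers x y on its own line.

[18; 1,2,2,2,1,36] for √350; ℓ=6 ⇒ convergent index 5
i=0: a=18 ⇒ p=18, q=1
i=1: a=1 ⇒ p=19, q=1
i=2: a=2 ⇒ p=56, q=3
i=3: a=2 ⇒ p=131, q=7
i=4: a=2 ⇒ p=318, q=17
i=5: a=1 ⇒ p=449, q=24
(x₁, y₁) = (449, 24);  449² − 350·24² = 1 ✓
k=2:  x_2 = 449·449+350·24·24 = 403201,  y_2 = 449·24+24·449 = 21552
k=3:  x_3 = 449·403201+350·24·21552 = 362074049,  y_3 = 449·21552+24·403201 = 19353672

449 24
403201 21552
362074049 19353672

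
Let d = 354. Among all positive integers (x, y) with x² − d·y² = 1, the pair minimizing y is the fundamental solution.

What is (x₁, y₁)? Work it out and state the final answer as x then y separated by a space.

√354 → a₀=18, period (1,4,2,2,18,2,2,4,1,36); ℓ=10 even so k=9
i=0: a=18 ⇒ p=18, q=1
…
i=2: a=4 ⇒ p=94, q=5
…
i=7: a=2 ⇒ p=47771, q=2539
i=8: a=4 ⇒ p=210294, q=11177
i=9: a=1 ⇒ p=258065, q=13716
(x₁, y₁) = (258065, 13716);  258065² − 354·13716² = 1 ✓

258065 13716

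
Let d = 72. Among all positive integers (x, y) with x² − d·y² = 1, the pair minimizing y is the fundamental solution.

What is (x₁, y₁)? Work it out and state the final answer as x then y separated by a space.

17 2

d=72: √d = [8; 2,16] (ℓ=2, even), read p_1/q_1
step 0: (8, 1)  from 8·(1,0) + (0,1)
step 1: (17, 2)  from 2·(8,1) + (1,0)
fundamental: x₁=17, y₁=2  (since 289 − 72·4 = 1)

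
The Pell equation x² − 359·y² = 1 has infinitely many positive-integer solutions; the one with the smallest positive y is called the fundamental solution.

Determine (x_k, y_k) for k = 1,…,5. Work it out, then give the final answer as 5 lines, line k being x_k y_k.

360 19
259199 13680
186622920 9849581
134368243201 7091684640
96744948481800 5106003091219

[18; 1,17,1,36] for √359; ℓ=4 ⇒ convergent index 3
i=0: a=18 ⇒ p=18, q=1
i=1: a=1 ⇒ p=19, q=1
i=2: a=17 ⇒ p=341, q=18
i=3: a=1 ⇒ p=360, q=19
fundamental: x₁=360, y₁=19  (since 129600 − 359·361 = 1)
(x_2, y_2) = (360·360 + 359·19·19, 360·19 + 19·360) = (259199, 13680)
(x_3, y_3) = (360·259199 + 359·19·13680, 360·13680 + 19·259199) = (186622920, 9849581)
(x_4, y_4) = (360·186622920 + 359·19·9849581, 360·9849581 + 19·186622920) = (134368243201, 7091684640)
(x_5, y_5) = (360·134368243201 + 359·19·7091684640, 360·7091684640 + 19·134368243201) = (96744948481800, 5106003091219)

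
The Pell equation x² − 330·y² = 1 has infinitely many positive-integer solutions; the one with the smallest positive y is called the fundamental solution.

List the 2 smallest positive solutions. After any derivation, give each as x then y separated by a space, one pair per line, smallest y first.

√330 → a₀=18, period (6,36); ℓ=2 even so k=1
i=0: a=18 ⇒ p=18, q=1
i=1: a=6 ⇒ p=109, q=6
→ (109, 6).  Check: 109²=11881, 330·6²=11880, difference 1.
n=2: (109,6)∘(109,6) = (109·109+330·6·6, 109·6+6·109) = (23761,1308)

109 6
23761 1308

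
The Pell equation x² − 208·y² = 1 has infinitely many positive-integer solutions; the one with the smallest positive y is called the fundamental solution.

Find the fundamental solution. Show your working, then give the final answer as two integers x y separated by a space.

√208 = [14; 2,2,1,2,2,28, …], period ℓ=6 (even) → k=5
a_0=14:  p_0=14·1+0=14,  q_0=14·0+1=1
…
a_2=2:  p_2=2·29+14=72,  q_2=2·2+1=5
…
a_4=2:  p_4=2·101+72=274,  q_4=2·7+5=19
a_5=2:  p_5=2·274+101=649,  q_5=2·19+7=45
fundamental: x₁=649, y₁=45  (since 421201 − 208·2025 = 1)

649 45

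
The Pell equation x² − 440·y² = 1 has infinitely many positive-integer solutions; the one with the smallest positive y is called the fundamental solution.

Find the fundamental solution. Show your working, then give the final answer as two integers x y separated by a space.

21 1

√440 → a₀=20, period (1,40); ℓ=2 even so k=1
i=0: a=20 ⇒ p=20, q=1
i=1: a=1 ⇒ p=21, q=1
(x₁, y₁) = (21, 1);  21² − 440·1² = 1 ✓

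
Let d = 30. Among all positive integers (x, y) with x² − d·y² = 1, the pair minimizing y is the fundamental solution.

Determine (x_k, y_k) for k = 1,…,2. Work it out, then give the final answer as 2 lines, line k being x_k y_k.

√30 = [5; 2,10, …], period ℓ=2 (even) → k=1
a_0=5:  p_0=5·1+0=5,  q_0=5·0+1=1
a_1=2:  p_1=2·5+1=11,  q_1=2·1+0=2
fundamental: x₁=11, y₁=2  (since 121 − 30·4 = 1)
(11+2√30)^2 = 241 + 44√30

11 2
241 44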